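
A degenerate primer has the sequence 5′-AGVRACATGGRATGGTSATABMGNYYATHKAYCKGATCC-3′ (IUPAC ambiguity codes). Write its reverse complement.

Standard pairs A↔T, G↔C; ambiguity codes pair R↔Y, M↔K, S↔S, B↔V, H↔D, N↔N. Complement (TCBYTGTACCYTACCASTATVKCNRRTADMTRGMCTAGG), then reverse for 5'→3'.

5'-GGATCMGRTMDATRRNCKVTATSACCATYCCATGTYBCT-3'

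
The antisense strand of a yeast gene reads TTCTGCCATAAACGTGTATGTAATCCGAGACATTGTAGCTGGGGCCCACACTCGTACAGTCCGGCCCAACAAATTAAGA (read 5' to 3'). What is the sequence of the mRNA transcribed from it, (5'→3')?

5′-UCUUAAUUUGUUGGGCCGGACUGUACGAGUGUGGGCCCCAGCUACAAUGUCUCGGAUUACAUACACGUUUAUGGCAGAA-3′

RNA polymerase reads the template 3'→5' and synthesizes mRNA 5'→3' by base-pairing (A→U, T→A, G↔C). The complement of the template is AAGACGGTATTTGCACATACATTAGGCTCTGTAACATCGACCCCGGGTGTGAGCATGTCAGGCCGGGTTGTTTAATTCT; antiparallel, so 5'→3' the coding strand is TCTTAATTTGTTGGGCCGGACTGTACGAGTGTGGGCCCCAGCTACAATGTCTCGGATTACATACACGTTTATGGCAGAA. Replace T with U for the mRNA.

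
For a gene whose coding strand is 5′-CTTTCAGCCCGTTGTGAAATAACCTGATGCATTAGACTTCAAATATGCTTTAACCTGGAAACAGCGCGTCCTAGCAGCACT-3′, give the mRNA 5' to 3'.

The mRNA is synthesized from the template strand, so it matches the coding strand with T replaced by U.

5'-CUUUCAGCCCGUUGUGAAAUAACCUGAUGCAUUAGACUUCAAAUAUGCUUUAACCUGGAAACAGCGCGUCCUAGCAGCACU-3'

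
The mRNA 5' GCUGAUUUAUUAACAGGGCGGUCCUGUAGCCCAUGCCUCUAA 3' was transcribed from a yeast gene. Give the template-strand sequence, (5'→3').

5'-TTAGAGGCATGGGCTACAGGACCGCCCTGTTAATAAATCAGC-3'

Replace U with T to get the coding DNA strand: GCTGATTTATTAACAGGGCGGTCCTGTAGCCCATGCCTCTAA. The template strand is its reverse complement (complement CGACTAAATAATTGTCCCGCCAGGACATCGGGTACGGAGATT, then reverse).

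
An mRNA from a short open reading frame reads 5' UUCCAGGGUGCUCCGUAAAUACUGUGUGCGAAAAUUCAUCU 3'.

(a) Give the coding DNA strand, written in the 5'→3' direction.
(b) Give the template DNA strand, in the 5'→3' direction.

(a) The coding strand matches the mRNA with U→T.
(b) The template strand is the reverse complement of the coding strand.

(a) 5'-TTCCAGGGTGCTCCGTAAATACTGTGTGCGAAAATTCATCT-3'
(b) 5′-AGATGAATTTTCGCACACAGTATTTACGGAGCACCCTGGAA-3′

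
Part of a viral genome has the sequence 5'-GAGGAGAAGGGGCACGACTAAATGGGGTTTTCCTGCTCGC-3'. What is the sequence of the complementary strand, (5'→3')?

5'-GCGAGCAGGAAAACCCCATTTAGTCGTGCCCCTTCTCCTC-3'

Pairing A↔T and G↔C gives CTCCTCTTCCCCGTGCTGATTTACCCCAAAAGGACGAGCG, running 3'→5'. Reverse for the 5'→3' convention.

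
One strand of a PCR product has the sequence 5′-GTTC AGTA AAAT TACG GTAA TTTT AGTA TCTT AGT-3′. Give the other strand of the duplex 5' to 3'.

The complement of GTTCAGTAAAATTACGGTAATTTTAGTATCTTAGT is CAAGTCATTTTAATGCCATTAAAATCATAGAATCA (A↔T, G↔C). DNA strands are antiparallel, so the complementary strand runs 3'→5'; reversing gives the 5'→3' form.

5'-ACTAAGATACTAAAATTACCGTAATTTTACTGAAC-3'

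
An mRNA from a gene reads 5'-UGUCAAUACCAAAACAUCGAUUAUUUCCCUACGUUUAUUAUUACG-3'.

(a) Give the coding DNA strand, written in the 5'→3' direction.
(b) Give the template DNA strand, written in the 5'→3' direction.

(a) 5'-TGTCAATACCAAAACATCGATTATTTCCCTACGTTTATTATTACG-3'
(b) 5'-CGTAATAATAAACGTAGGGAAATAATCGATGTTTTGGTATTGACA-3'

(a) The coding strand matches the mRNA with U→T.
(b) The template strand is the reverse complement of the coding strand.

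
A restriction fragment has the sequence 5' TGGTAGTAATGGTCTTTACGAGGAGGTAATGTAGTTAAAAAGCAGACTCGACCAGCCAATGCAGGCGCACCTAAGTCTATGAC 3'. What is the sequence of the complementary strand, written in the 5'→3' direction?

Pairing A↔T and G↔C gives ACCATCATTACCAGAAATGCTCCTCCATTACATCAATTTTTCGTCTGAGCTGGTCGGTTACGTCCGCGTGGATTCAGATACTG, running 3'→5'. Reverse for the 5'→3' convention.

5'-GTCATAGACTTAGGTGCGCCTGCATTGGCTGGTCGAGTCTGCTTTTTAACTACATTACCTCCTCGTAAAGACCATTACTACCA-3'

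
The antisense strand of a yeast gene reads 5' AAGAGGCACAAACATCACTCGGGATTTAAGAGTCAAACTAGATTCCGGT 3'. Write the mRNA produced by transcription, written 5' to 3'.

The mRNA has the sequence of the coding strand (reverse complement of the template) with T→U. Reverse complement of AAGAGGCACAAACATCACTCGGGATTTAAGAGTCAAACTAGATTCCGGT is ACCGGAATCTAGTTTGACTCTTAAATCCCGAGTGATGTTTGTGCCTCTT; then T→U.

5′-ACCGGAAUCUAGUUUGACUCUUAAAUCCCGAGUGAUGUUUGUGCCUCUU-3′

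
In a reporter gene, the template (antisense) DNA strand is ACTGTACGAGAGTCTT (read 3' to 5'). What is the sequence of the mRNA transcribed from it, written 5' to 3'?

5'-UGACAUGCUCUCAGAA-3'

Reading the template 3'→5' as shown, RNA polymerase pairs each base (A→U, T→A, G↔C) to build mRNA 5'→3' directly.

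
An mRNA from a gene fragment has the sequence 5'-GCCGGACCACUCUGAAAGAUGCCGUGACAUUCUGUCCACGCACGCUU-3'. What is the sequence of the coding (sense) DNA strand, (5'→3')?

The coding DNA strand has the same 5'→3' sequence as the mRNA with U replaced by T.

5'-GCCGGACCACTCTGAAAGATGCCGTGACATTCTGTCCACGCACGCTT-3'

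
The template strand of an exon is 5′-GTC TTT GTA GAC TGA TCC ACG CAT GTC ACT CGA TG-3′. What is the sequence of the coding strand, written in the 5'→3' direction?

The coding strand is complementary and antiparallel to the template: take the complement (A↔T, G↔C) and reverse.

5'-CATCGAGTGACATGCGTGGATCAGTCTACAAAGAC-3'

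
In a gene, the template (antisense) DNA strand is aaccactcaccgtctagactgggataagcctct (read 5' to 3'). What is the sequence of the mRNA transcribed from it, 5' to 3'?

5′-AGAGGCUUAUCCCAGUCUAGACGGUGAGUGGUU-3′

RNA polymerase reads the template 3'→5' and synthesizes mRNA 5'→3' by base-pairing (A→U, T→A, G↔C). The complement of the template is TTGGTGAGTGGCAGATCTGACCCTATTCGGAGA; antiparallel, so 5'→3' the coding strand is AGAGGCTTATCCCAGTCTAGACGGTGAGTGGTT. Replace T with U for the mRNA.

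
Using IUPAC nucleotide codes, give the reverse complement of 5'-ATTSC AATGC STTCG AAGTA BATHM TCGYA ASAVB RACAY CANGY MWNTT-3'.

5'-AANWKRCNTGRTGTYVBTSTTRCGAKDATVTACTTCGAASGCATTGSAAT-3'

Standard pairs A↔T, G↔C; ambiguity codes pair R↔Y, M↔K, W↔W, S↔S, B↔V, H↔D, N↔N. Complement (TAASGTTACGSAAGCTTCATVTADKAGCRTTSTBVYTGTRGTNCRKWNAA), then reverse for 5'→3'.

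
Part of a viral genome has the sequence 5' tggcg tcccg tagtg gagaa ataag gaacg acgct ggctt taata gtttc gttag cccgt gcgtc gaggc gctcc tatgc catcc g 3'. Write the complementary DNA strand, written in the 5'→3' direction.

5'-CGGATGGCATAGGAGCGCCTCGACGCACGGGCTAACGAAACTATTAAAGCCAGCGTCGTTCCTTATTTCTCCACTACGGGACGCCA-3'

Pairing A↔T and G↔C gives ACCGCAGGGCATCACCTCTTTATTCCTTGCTGCGACCGAAATTATCAAAGCAATCGGGCACGCAGCTCCGCGAGGATACGGTAGGC, running 3'→5'. Reverse for the 5'→3' convention.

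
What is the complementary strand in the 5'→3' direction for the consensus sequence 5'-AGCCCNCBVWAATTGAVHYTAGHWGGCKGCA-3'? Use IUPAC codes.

5'-TGCMGCCWDCTARDBTCAATTWBVGNGGGCT-3'

Standard pairs A↔T, G↔C; ambiguity codes pair Y↔R, K↔M, W↔W, B↔V, H↔D, N↔N. Complement (TCGGGNGVBWTTAACTBDRATCDWCCGMCGT), then reverse for 5'→3'.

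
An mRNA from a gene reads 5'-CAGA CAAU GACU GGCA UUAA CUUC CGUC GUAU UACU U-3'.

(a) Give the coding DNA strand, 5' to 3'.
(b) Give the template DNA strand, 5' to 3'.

(a) 5'-CAGACAATGACTGGCATTAACTTCCGTCGTATTACTT-3'
(b) 5'-AAGTAATACGACGGAAGTTAATGCCAGTCATTGTCTG-3'

(a) The coding strand matches the mRNA with U→T.
(b) The template strand is the reverse complement of the coding strand.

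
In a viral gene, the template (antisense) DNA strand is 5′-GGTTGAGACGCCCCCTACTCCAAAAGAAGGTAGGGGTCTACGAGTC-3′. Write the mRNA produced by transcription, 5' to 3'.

RNA polymerase reads the template 3'→5' and synthesizes mRNA 5'→3' by base-pairing (A→U, T→A, G↔C). The complement of the template is CCAACTCTGCGGGGGATGAGGTTTTCTTCCATCCCCAGATGCTCAG; antiparallel, so 5'→3' the coding strand is GACTCGTAGACCCCTACCTTCTTTTGGAGTAGGGGGCGTCTCAACC. Replace T with U for the mRNA.

5'-GACUCGUAGACCCCUACCUUCUUUUGGAGUAGGGGGCGUCUCAACC-3'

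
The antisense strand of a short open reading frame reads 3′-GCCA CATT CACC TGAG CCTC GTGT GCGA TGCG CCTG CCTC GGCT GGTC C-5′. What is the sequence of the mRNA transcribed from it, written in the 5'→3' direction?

5'-CGGUGUAAGUGGACUCGGAGCACACGCUACGCGGACGGAGCCGACCAGG-3'

Reading the template 3'→5' as shown, RNA polymerase pairs each base (A→U, T→A, G↔C) to build mRNA 5'→3' directly.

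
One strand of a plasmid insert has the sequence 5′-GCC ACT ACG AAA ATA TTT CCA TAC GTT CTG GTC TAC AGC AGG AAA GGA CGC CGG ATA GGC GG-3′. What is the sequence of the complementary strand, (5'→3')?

The complement of GCCACTACGAAAATATTTCCATACGTTCTGGTCTACAGCAGGAAAGGACGCCGGATAGGCGG is CGGTGATGCTTTTATAAAGGTATGCAAGACCAGATGTCGTCCTTTCCTGCGGCCTATCCGCC (A↔T, G↔C). DNA strands are antiparallel, so the complementary strand runs 3'→5'; reversing gives the 5'→3' form.

5'-CCGCCTATCCGGCGTCCTTTCCTGCTGTAGACCAGAACGTATGGAAATATTTTCGTAGTGGC-3'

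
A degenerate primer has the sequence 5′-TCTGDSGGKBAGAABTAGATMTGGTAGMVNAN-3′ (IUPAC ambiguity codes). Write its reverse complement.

5'-NTNBKCTACCAKATCTAVTTCTVMCCSHCAGA-3'

Standard pairs A↔T, G↔C; ambiguity codes pair M↔K, S↔S, B↔V, D↔H, N↔N. Complement (AGACHSCCMVTCTTVATCTAKACCATCKBNTN), then reverse for 5'→3'.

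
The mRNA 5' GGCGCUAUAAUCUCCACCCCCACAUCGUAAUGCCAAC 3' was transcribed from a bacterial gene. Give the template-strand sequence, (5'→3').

5'-GTTGGCATTACGATGTGGGGGTGGAGATTATAGCGCC-3'

Replace U with T to get the coding DNA strand: GGCGCTATAATCTCCACCCCCACATCGTAATGCCAAC. The template strand is its reverse complement (complement CCGCGATATTAGAGGTGGGGGTGTAGCATTACGGTTG, then reverse).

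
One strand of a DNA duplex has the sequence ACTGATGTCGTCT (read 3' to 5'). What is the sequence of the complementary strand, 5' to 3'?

The strand is given 3'→5', so its complement runs 5'→3' in the same left-to-right order: pair each base A↔T, G↔C.

5'-TGACTACAGCAGA-3'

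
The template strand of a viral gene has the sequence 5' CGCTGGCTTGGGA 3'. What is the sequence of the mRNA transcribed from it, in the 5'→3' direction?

5'-UCCCAAGCCAGCG-3'

RNA polymerase reads the template 3'→5' and synthesizes mRNA 5'→3' by base-pairing (A→U, T→A, G↔C). The complement of the template is GCGACCGAACCCT; antiparallel, so 5'→3' the coding strand is TCCCAAGCCAGCG. Replace T with U for the mRNA.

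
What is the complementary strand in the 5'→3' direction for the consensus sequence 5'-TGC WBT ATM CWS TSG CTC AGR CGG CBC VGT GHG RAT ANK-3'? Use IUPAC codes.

Standard pairs A↔T, G↔C; ambiguity codes pair R↔Y, M↔K, W↔W, S↔S, B↔V, H↔D, N↔N. Complement (ACGWVATAKGWSASCGAGTCYGCCGVGBCACDCYTATNM), then reverse for 5'→3'.

5'-MNTATYCDCACBGVGCCGYCTGAGCSASWGKATAVWGCA-3'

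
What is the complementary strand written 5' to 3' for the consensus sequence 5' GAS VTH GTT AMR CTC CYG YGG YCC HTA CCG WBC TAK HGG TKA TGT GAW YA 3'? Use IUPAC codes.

5′-TRWTCACATMACCDMTAGVWCGGTADGGRCCRCRGGAGYKTAACDABSTC-3′

Standard pairs A↔T, G↔C; ambiguity codes pair R↔Y, M↔K, W↔W, S↔S, B↔V, H↔D. Complement (CTSBADCAATKYGAGGRCRCCRGGDATGGCWVGATMDCCAMTACACTWRT), then reverse for 5'→3'.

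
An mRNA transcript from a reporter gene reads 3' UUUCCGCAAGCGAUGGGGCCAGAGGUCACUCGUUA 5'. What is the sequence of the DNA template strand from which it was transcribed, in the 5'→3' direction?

5'-AAAGGCGTTCGCTACCCCGGTCTCCAGTGAGCAAT-3'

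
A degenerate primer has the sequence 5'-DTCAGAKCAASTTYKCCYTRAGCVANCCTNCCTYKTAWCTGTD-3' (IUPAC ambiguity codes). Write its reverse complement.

Standard pairs A↔T, G↔C; ambiguity codes pair R↔Y, K↔M, W↔W, S↔S, D↔H, V↔B, N↔N. Complement (HAGTCTMGTTSAARMGGRAYTCGBTNGGANGGARMATWGACAH), then reverse for 5'→3'.

5′-HACAGWTAMRAGGNAGGNTBGCTYARGGMRAASTTGMTCTGAH-3′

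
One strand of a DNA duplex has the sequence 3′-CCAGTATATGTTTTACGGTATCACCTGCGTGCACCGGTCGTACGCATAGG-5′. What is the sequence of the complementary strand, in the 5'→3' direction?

The strand is given 3'→5', so its complement runs 5'→3' in the same left-to-right order: pair each base A↔T, G↔C.

5'-GGTCATATACAAAATGCCATAGTGGACGCACGTGGCCAGCATGCGTATCC-3'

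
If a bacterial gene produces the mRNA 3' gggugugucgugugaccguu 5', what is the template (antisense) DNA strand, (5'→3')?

5'-CCCACACAGCACACTGGCAA-3'

Written 5'→3' the mRNA is UUGCCAGUGUGCUGUGUGGG, so the coding DNA strand is TTGCCAGTGTGCTGTGTGGG. The template is its reverse complement.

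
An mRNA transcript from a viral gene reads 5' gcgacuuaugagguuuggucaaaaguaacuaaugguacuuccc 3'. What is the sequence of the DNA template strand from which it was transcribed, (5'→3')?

Replace U with T to get the coding DNA strand: GCGACTTATGAGGTTTGGTCAAAAGTAACTAATGGTACTTCCC. The template strand is its reverse complement (complement CGCTGAATACTCCAAACCAGTTTTCATTGATTACCATGAAGGG, then reverse).

5'-GGGAAGTACCATTAGTTACTTTTGACCAAACCTCATAAGTCGC-3'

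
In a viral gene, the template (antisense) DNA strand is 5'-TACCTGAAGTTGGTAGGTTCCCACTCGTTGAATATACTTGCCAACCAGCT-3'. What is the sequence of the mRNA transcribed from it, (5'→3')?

The mRNA has the sequence of the coding strand (reverse complement of the template) with T→U. Reverse complement of TACCTGAAGTTGGTAGGTTCCCACTCGTTGAATATACTTGCCAACCAGCT is AGCTGGTTGGCAAGTATATTCAACGAGTGGGAACCTACCAACTTCAGGTA; then T→U.

5'-AGCUGGUUGGCAAGUAUAUUCAACGAGUGGGAACCUACCAACUUCAGGUA-3'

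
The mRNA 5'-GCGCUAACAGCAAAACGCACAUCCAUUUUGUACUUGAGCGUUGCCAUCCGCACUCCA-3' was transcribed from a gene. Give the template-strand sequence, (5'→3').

5'-TGGAGTGCGGATGGCAACGCTCAAGTACAAAATGGATGTGCGTTTTGCTGTTAGCGC-3'

Replace U with T to get the coding DNA strand: GCGCTAACAGCAAAACGCACATCCATTTTGTACTTGAGCGTTGCCATCCGCACTCCA. The template strand is its reverse complement (complement CGCGATTGTCGTTTTGCGTGTAGGTAAAACATGAACTCGCAACGGTAGGCGTGAGGT, then reverse).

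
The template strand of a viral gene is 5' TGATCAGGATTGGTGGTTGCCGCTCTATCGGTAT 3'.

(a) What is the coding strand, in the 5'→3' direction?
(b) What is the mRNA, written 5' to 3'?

(a) 5'-ATACCGATAGAGCGGCAACCACCAATCCTGATCA-3'
(b) 5'-AUACCGAUAGAGCGGCAACCACCAAUCCUGAUCA-3'

(a) The coding strand is the reverse complement of the template: complement ACTAGTCCTAACCACCAACGGCGAGATAGCCATA, then reverse.
(b) mRNA has the coding-strand sequence with T→U.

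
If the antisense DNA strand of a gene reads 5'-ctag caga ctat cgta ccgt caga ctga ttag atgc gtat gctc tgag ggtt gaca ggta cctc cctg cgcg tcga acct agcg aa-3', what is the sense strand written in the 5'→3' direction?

5'-TTCGCTAGGTTCGACGCGCAGGGAGGTACCTGTCAACCCTCAGAGCATACGCATCTAATCAGTCTGACGGTACGATAGTCTGCTAG-3'

The coding strand is complementary and antiparallel to the template: take the complement (A↔T, G↔C) and reverse.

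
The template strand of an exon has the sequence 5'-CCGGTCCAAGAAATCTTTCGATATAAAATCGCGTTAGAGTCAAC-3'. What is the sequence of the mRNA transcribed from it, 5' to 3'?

The mRNA has the sequence of the coding strand (reverse complement of the template) with T→U. Reverse complement of CCGGTCCAAGAAATCTTTCGATATAAAATCGCGTTAGAGTCAAC is GTTGACTCTAACGCGATTTTATATCGAAAGATTTCTTGGACCGG; then T→U.

5'-GUUGACUCUAACGCGAUUUUAUAUCGAAAGAUUUCUUGGACCGG-3'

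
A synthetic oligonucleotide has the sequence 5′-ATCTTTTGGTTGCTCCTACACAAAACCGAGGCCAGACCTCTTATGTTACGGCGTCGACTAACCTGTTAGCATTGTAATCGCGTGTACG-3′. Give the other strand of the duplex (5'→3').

Pairing A↔T and G↔C gives TAGAAAACCAACGAGGATGTGTTTTGGCTCCGGTCTGGAGAATACAATGCCGCAGCTGATTGGACAATCGTAACATTAGCGCACATGC, running 3'→5'. Reverse for the 5'→3' convention.

5′-CGTACACGCGATTACAATGCTAACAGGTTAGTCGACGCCGTAACATAAGAGGTCTGGCCTCGGTTTTGTGTAGGAGCAACCAAAAGAT-3′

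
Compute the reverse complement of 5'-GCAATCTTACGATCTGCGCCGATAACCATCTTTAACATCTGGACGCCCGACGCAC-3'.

5'-GTGCGTCGGGCGTCCAGATGTTAAAGATGGTTATCGGCGCAGATCGTAAGATTGC-3'

Complement each base (A↔T, G↔C): CGTTAGAATGCTAGACGCGGCTATTGGTAGAAATTGTAGACCTGCGGGCTGCGTG. Then reverse.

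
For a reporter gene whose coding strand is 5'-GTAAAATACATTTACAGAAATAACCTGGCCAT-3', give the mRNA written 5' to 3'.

5'-GUAAAAUACAUUUACAGAAAUAACCUGGCCAU-3'

The mRNA is synthesized from the template strand, so it matches the coding strand with T replaced by U.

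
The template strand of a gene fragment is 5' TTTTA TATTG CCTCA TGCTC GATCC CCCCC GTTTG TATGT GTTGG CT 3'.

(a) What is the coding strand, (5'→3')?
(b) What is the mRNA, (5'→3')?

(a) 5'-AGCCAACACATACAAACGGGGGGGATCGAGCATGAGGCAATATAAAA-3'
(b) 5'-AGCCAACACAUACAAACGGGGGGGAUCGAGCAUGAGGCAAUAUAAAA-3'

(a) The coding strand is the reverse complement of the template: complement AAAATATAACGGAGTACGAGCTAGGGGGGGCAAACATACACAACCGA, then reverse.
(b) mRNA has the coding-strand sequence with T→U.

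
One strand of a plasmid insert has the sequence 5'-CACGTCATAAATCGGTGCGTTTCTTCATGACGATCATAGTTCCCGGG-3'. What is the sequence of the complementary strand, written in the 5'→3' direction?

5'-CCCGGGAACTATGATCGTCATGAAGAAACGCACCGATTTATGACGTG-3'

Pairing A↔T and G↔C gives GTGCAGTATTTAGCCACGCAAAGAAGTACTGCTAGTATCAAGGGCCC, running 3'→5'. Reverse for the 5'→3' convention.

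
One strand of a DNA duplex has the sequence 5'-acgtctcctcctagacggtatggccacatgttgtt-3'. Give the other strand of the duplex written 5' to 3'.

Pairing A↔T and G↔C gives TGCAGAGGAGGATCTGCCATACCGGTGTACAACAA, running 3'→5'. Reverse for the 5'→3' convention.

5'-AACAACATGTGGCCATACCGTCTAGGAGGAGACGT-3'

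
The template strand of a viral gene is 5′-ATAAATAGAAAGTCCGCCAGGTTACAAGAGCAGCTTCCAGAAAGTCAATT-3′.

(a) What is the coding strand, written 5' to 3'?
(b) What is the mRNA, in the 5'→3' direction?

(a) 5'-AATTGACTTTCTGGAAGCTGCTCTTGTAACCTGGCGGACTTTCTATTTAT-3'
(b) 5'-AAUUGACUUUCUGGAAGCUGCUCUUGUAACCUGGCGGACUUUCUAUUUAU-3'

(a) The coding strand is the reverse complement of the template: complement TATTTATCTTTCAGGCGGTCCAATGTTCTCGTCGAAGGTCTTTCAGTTAA, then reverse.
(b) mRNA has the coding-strand sequence with T→U.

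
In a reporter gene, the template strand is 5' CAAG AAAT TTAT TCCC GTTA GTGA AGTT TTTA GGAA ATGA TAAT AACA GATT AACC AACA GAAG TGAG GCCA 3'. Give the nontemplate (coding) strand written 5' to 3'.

5'-TGGCCTCACTTCTGTTGGTTAATCTGTTATTATCATTTCCTAAAAACTTCACTAACGGGAATAAATTTCTTG-3'

The coding strand is complementary and antiparallel to the template: take the complement (A↔T, G↔C) and reverse.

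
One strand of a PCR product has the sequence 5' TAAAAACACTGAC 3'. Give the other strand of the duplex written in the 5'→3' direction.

The complement of TAAAAACACTGAC is ATTTTTGTGACTG (A↔T, G↔C). DNA strands are antiparallel, so the complementary strand runs 3'→5'; reversing gives the 5'→3' form.

5'-GTCAGTGTTTTTA-3'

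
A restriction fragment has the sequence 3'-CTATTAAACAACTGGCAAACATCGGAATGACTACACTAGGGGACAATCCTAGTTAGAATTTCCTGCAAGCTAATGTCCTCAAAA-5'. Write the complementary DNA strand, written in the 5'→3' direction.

The strand is given 3'→5', so its complement runs 5'→3' in the same left-to-right order: pair each base A↔T, G↔C.

5'-GATAATTTGTTGACCGTTTGTAGCCTTACTGATGTGATCCCCTGTTAGGATCAATCTTAAAGGACGTTCGATTACAGGAGTTTT-3'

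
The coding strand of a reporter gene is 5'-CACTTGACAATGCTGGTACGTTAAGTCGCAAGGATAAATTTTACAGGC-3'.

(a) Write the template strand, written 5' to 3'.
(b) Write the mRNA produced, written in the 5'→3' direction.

(a) The template strand is the reverse complement of the coding strand: complement GTGAACTGTTACGACCATGCAATTCAGCGTTCCTATTTAAAATGTCCG, then reverse.
(b) mRNA matches the coding strand with T→U.

(a) 5′-GCCTGTAAAATTTATCCTTGCGACTTAACGTACCAGCATTGTCAAGTG-3′
(b) 5'-CACUUGACAAUGCUGGUACGUUAAGUCGCAAGGAUAAAUUUUACAGGC-3'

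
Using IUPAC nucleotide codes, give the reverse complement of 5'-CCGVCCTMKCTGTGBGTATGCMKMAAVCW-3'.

5'-WGBTTKMKGCATACVCACAGMKAGGBCGG-3'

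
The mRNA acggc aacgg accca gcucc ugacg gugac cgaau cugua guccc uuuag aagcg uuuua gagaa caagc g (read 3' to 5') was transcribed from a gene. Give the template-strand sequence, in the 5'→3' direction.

5′-TGCCGTTGCCTGGGTCGAGGACTGCCACTGGCTTAGACATCAGGGAAATCTTCGCAAAATCTCTTGTTCGC-3′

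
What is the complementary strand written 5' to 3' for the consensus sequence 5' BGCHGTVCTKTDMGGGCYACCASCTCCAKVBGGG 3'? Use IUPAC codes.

5'-CCCVBMTGGAGSTGGTRGCCCKHAMAGBACDGCV-3'

Standard pairs A↔T, G↔C; ambiguity codes pair Y↔R, M↔K, S↔S, B↔V, D↔H. Complement (VCGDCABGAMAHKCCCGRTGGTSGAGGTMBVCCC), then reverse for 5'→3'.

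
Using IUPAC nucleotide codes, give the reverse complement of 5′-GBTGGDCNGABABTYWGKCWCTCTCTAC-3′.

5'-GTAGAGAGWGMCWRAVTVTCNGHCCAVC-3'

Standard pairs A↔T, G↔C; ambiguity codes pair Y↔R, K↔M, W↔W, B↔V, D↔H, N↔N. Complement (CVACCHGNCTVTVARWCMGWGAGAGATG), then reverse for 5'→3'.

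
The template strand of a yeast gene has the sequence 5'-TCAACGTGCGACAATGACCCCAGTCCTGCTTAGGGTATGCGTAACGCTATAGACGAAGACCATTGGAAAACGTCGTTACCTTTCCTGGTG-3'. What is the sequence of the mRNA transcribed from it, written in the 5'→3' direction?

5'-CACCAGGAAAGGUAACGACGUUUUCCAAUGGUCUUCGUCUAUAGCGUUACGCAUACCCUAAGCAGGACUGGGGUCAUUGUCGCACGUUGA-3'

The mRNA has the sequence of the coding strand (reverse complement of the template) with T→U. Reverse complement of TCAACGTGCGACAATGACCCCAGTCCTGCTTAGGGTATGCGTAACGCTATAGACGAAGACCATTGGAAAACGTCGTTACCTTTCCTGGTG is CACCAGGAAAGGTAACGACGTTTTCCAATGGTCTTCGTCTATAGCGTTACGCATACCCTAAGCAGGACTGGGGTCATTGTCGCACGTTGA; then T→U.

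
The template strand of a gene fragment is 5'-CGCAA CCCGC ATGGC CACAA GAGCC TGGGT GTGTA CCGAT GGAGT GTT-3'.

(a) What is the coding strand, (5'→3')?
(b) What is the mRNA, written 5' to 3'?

(a) 5'-AACACTCCATCGGTACACACCCAGGCTCTTGTGGCCATGCGGGTTGCG-3'
(b) 5'-AACACUCCAUCGGUACACACCCAGGCUCUUGUGGCCAUGCGGGUUGCG-3'

(a) The coding strand is the reverse complement of the template: complement GCGTTGGGCGTACCGGTGTTCTCGGACCCACACATGGCTACCTCACAA, then reverse.
(b) mRNA has the coding-strand sequence with T→U.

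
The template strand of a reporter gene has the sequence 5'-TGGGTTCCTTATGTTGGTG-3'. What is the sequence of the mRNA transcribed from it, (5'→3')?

5'-CACCAACAUAAGGAACCCA-3'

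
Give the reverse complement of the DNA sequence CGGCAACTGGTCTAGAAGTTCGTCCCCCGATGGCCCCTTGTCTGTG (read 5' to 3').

5′-CACAGACAAGGGGCCATCGGGGGACGAACTTCTAGACCAGTTGCCG-3′

Complement each base (A↔T, G↔C): GCCGTTGACCAGATCTTCAAGCAGGGGGCTACCGGGGAACAGACAC. Then reverse.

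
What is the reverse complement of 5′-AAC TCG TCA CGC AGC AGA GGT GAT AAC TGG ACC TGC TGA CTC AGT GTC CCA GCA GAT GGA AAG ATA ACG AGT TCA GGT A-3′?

5'-TACCTGAACTCGTTATCTTTCCATCTGCTGGGACACTGAGTCAGCAGGTCCAGTTATCACCTCTGCTGCGTGACGAGTT-3'

Complement each base (A↔T, G↔C): TTGAGCAGTGCGTCGTCTCCACTATTGACCTGGACGACTGAGTCACAGGGTCGTCTACCTTTCTATTGCTCAAGTCCAT. Then reverse.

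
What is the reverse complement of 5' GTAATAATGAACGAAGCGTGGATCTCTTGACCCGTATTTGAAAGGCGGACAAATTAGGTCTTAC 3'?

5'-GTAAGACCTAATTTGTCCGCCTTTCAAATACGGGTCAAGAGATCCACGCTTCGTTCATTATTAC-3'

Complement each base (A↔T, G↔C): CATTATTACTTGCTTCGCACCTAGAGAACTGGGCATAAACTTTCCGCCTGTTTAATCCAGAATG. Then reverse.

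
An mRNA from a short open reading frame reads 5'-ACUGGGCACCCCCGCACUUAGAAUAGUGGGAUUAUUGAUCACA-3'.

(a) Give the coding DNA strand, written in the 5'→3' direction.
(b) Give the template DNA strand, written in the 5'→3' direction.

(a) The coding strand matches the mRNA with U→T.
(b) The template strand is the reverse complement of the coding strand.

(a) 5'-ACTGGGCACCCCCGCACTTAGAATAGTGGGATTATTGATCACA-3'
(b) 5′-TGTGATCAATAATCCCACTATTCTAAGTGCGGGGGTGCCCAGT-3′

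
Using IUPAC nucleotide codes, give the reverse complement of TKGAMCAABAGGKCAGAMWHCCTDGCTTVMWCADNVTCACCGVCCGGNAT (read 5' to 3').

Standard pairs A↔T, G↔C; ambiguity codes pair M↔K, W↔W, B↔V, D↔H, N↔N. Complement (AMCTKGTTVTCCMGTCTKWDGGAHCGAABKWGTHNBAGTGGCBGGCCNTA), then reverse for 5'→3'.

5'-ATNCCGGBCGGTGABNHTGWKBAAGCHAGGDWKTCTGMCCTVTTGKTCMA-3'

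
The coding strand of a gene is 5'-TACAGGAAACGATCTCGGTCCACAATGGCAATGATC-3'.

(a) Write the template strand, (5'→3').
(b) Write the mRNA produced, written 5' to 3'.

(a) The template strand is the reverse complement of the coding strand: complement ATGTCCTTTGCTAGAGCCAGGTGTTACCGTTACTAG, then reverse.
(b) mRNA matches the coding strand with T→U.

(a) 5'-GATCATTGCCATTGTGGACCGAGATCGTTTCCTGTA-3'
(b) 5'-UACAGGAAACGAUCUCGGUCCACAAUGGCAAUGAUC-3'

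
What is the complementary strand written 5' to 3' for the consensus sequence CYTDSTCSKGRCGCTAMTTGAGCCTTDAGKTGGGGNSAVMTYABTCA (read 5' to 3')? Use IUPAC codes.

5'-TGAVTRAKBTSNCCCCAMCTHAAGGCTCAAKTAGCGYCMSGASHARG-3'

Standard pairs A↔T, G↔C; ambiguity codes pair R↔Y, M↔K, S↔S, B↔V, D↔H, N↔N. Complement (GRAHSAGSMCYGCGATKAACTCGGAAHTCMACCCCNSTBKARTVAGT), then reverse for 5'→3'.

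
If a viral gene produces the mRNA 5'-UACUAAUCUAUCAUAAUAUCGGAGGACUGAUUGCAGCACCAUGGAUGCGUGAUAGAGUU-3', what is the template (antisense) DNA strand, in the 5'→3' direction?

5'-AACTCTATCACGCATCCATGGTGCTGCAATCAGTCCTCCGATATTATGATAGATTAGTA-3'

Replace U with T to get the coding DNA strand: TACTAATCTATCATAATATCGGAGGACTGATTGCAGCACCATGGATGCGTGATAGAGTT. The template strand is its reverse complement (complement ATGATTAGATAGTATTATAGCCTCCTGACTAACGTCGTGGTACCTACGCACTATCTCAA, then reverse).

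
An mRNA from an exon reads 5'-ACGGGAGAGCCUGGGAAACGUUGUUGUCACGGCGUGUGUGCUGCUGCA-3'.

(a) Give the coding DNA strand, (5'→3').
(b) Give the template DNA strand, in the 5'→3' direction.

(a) 5'-ACGGGAGAGCCTGGGAAACGTTGTTGTCACGGCGTGTGTGCTGCTGCA-3'
(b) 5′-TGCAGCAGCACACACGCCGTGACAACAACGTTTCCCAGGCTCTCCCGT-3′

(a) The coding strand matches the mRNA with U→T.
(b) The template strand is the reverse complement of the coding strand.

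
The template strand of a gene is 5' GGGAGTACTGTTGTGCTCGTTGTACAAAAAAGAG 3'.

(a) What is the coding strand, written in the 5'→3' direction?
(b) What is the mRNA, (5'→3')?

(a) The coding strand is the reverse complement of the template: complement CCCTCATGACAACACGAGCAACATGTTTTTTCTC, then reverse.
(b) mRNA has the coding-strand sequence with T→U.

(a) 5'-CTCTTTTTTGTACAACGAGCACAACAGTACTCCC-3'
(b) 5'-CUCUUUUUUGUACAACGAGCACAACAGUACUCCC-3'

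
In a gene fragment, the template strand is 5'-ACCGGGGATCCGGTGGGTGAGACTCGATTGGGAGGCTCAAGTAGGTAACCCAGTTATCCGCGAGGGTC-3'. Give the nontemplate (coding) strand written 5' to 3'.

The coding strand is complementary and antiparallel to the template: take the complement (A↔T, G↔C) and reverse.

5'-GACCCTCGCGGATAACTGGGTTACCTACTTGAGCCTCCCAATCGAGTCTCACCCACCGGATCCCCGGT-3'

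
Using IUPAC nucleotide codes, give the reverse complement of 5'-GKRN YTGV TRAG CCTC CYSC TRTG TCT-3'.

Standard pairs A↔T, G↔C; ambiguity codes pair R↔Y, K↔M, S↔S, V↔B, N↔N. Complement (CMYNRACBAYTCGGAGGRSGAYACAGA), then reverse for 5'→3'.

5'-AGACAYAGSRGGAGGCTYABCARNYMC-3'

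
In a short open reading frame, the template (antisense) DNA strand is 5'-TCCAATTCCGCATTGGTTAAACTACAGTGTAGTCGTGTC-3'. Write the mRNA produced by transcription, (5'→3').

The mRNA has the sequence of the coding strand (reverse complement of the template) with T→U. Reverse complement of TCCAATTCCGCATTGGTTAAACTACAGTGTAGTCGTGTC is GACACGACTACACTGTAGTTTAACCAATGCGGAATTGGA; then T→U.

5'-GACACGACUACACUGUAGUUUAACCAAUGCGGAAUUGGA-3'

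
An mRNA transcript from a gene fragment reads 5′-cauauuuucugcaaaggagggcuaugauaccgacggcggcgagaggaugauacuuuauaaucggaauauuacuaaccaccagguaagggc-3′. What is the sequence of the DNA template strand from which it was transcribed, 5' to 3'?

5'-GCCCTTACCTGGTGGTTAGTAATATTCCGATTATAAAGTATCATCCTCTCGCCGCCGTCGGTATCATAGCCCTCCTTTGCAGAAAATATG-3'

Replace U with T to get the coding DNA strand: CATATTTTCTGCAAAGGAGGGCTATGATACCGACGGCGGCGAGAGGATGATACTTTATAATCGGAATATTACTAACCACCAGGTAAGGGC. The template strand is its reverse complement (complement GTATAAAAGACGTTTCCTCCCGATACTATGGCTGCCGCCGCTCTCCTACTATGAAATATTAGCCTTATAATGATTGGTGGTCCATTCCCG, then reverse).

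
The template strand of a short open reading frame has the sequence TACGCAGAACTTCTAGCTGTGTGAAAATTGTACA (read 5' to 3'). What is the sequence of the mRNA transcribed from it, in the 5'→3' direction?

5'-UGUACAAUUUUCACACAGCUAGAAGUUCUGCGUA-3'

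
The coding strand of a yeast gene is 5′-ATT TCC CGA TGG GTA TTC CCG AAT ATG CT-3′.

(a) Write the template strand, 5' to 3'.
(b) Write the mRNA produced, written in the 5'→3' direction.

(a) 5'-AGCATATTCGGGAATACCCATCGGGAAAT-3'
(b) 5'-AUUUCCCGAUGGGUAUUCCCGAAUAUGCU-3'

(a) The template strand is the reverse complement of the coding strand: complement TAAAGGGCTACCCATAAGGGCTTATACGA, then reverse.
(b) mRNA matches the coding strand with T→U.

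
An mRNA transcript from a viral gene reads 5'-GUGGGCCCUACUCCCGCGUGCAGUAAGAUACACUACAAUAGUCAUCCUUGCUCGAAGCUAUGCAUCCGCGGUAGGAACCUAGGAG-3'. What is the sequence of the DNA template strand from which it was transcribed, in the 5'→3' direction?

5'-CTCCTAGGTTCCTACCGCGGATGCATAGCTTCGAGCAAGGATGACTATTGTAGTGTATCTTACTGCACGCGGGAGTAGGGCCCAC-3'

Replace U with T to get the coding DNA strand: GTGGGCCCTACTCCCGCGTGCAGTAAGATACACTACAATAGTCATCCTTGCTCGAAGCTATGCATCCGCGGTAGGAACCTAGGAG. The template strand is its reverse complement (complement CACCCGGGATGAGGGCGCACGTCATTCTATGTGATGTTATCAGTAGGAACGAGCTTCGATACGTAGGCGCCATCCTTGGATCCTC, then reverse).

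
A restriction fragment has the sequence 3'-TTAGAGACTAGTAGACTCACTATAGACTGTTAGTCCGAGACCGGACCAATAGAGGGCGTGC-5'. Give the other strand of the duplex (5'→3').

5'-AATCTCTGATCATCTGAGTGATATCTGACAATCAGGCTCTGGCCTGGTTATCTCCCGCACG-3'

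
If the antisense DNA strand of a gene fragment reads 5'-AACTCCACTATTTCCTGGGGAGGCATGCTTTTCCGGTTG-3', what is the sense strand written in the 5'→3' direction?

The coding strand is complementary and antiparallel to the template: take the complement (A↔T, G↔C) and reverse.

5′-CAACCGGAAAAGCATGCCTCCCCAGGAAATAGTGGAGTT-3′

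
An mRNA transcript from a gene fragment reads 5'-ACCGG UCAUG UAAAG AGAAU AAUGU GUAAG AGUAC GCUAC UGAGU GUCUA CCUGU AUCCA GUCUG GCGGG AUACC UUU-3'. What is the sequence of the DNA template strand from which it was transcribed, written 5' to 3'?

Replace U with T to get the coding DNA strand: ACCGGTCATGTAAAGAGAATAATGTGTAAGAGTACGCTACTGAGTGTCTACCTGTATCCAGTCTGGCGGGATACCTTT. The template strand is its reverse complement (complement TGGCCAGTACATTTCTCTTATTACACATTCTCATGCGATGACTCACAGATGGACATAGGTCAGACCGCCCTATGGAAA, then reverse).

5′-AAAGGTATCCCGCCAGACTGGATACAGGTAGACACTCAGTAGCGTACTCTTACACATTATTCTCTTTACATGACCGGT-3′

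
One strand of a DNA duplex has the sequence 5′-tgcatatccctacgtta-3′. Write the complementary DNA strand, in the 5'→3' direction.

The complement of TGCATATCCCTACGTTA is ACGTATAGGGATGCAAT (A↔T, G↔C). DNA strands are antiparallel, so the complementary strand runs 3'→5'; reversing gives the 5'→3' form.

5'-TAACGTAGGGATATGCA-3'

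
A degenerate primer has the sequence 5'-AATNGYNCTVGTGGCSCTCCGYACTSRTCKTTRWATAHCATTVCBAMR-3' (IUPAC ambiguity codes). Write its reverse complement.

5'-YKTVGBAATGDTATWYAAMGAYSAGTRCGGAGSGCCACBAGNRCNATT-3'

Standard pairs A↔T, G↔C; ambiguity codes pair R↔Y, M↔K, W↔W, S↔S, B↔V, H↔D, N↔N. Complement (TTANCRNGABCACCGSGAGGCRTGASYAGMAAYWTATDGTAABGVTKY), then reverse for 5'→3'.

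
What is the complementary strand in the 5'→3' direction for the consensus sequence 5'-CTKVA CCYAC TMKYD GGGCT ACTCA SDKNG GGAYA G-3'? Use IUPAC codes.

Standard pairs A↔T, G↔C; ambiguity codes pair Y↔R, M↔K, S↔S, D↔H, V↔B, N↔N. Complement (GAMBTGGRTGAKMRHCCCGATGAGTSHMNCCCTRTC), then reverse for 5'→3'.

5'-CTRTCCCNMHSTGAGTAGCCCHRMKAGTRGGTBMAG-3'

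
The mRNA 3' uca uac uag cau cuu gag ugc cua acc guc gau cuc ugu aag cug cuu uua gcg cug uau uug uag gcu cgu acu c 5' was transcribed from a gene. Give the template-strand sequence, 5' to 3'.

5′-AGTATGATCGTAGAACTCACGGATTGGCAGCTAGAGACATTCGACGAAAATCGCGACATAAACATCCGAGCATGAG-3′

Written 5'→3' the mRNA is CUCAUGCUCGGAUGUUUAUGUCGCGAUUUUCGUCGAAUGUCUCUAGCUGCCAAUCCGUGAGUUCUACGAUCAUACU, so the coding DNA strand is CTCATGCTCGGATGTTTATGTCGCGATTTTCGTCGAATGTCTCTAGCTGCCAATCCGTGAGTTCTACGATCATACT. The template is its reverse complement.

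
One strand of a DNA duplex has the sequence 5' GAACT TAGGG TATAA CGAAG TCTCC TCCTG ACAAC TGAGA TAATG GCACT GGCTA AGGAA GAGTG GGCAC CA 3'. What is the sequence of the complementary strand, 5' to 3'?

The complement of GAACTTAGGGTATAACGAAGTCTCCTCCTGACAACTGAGATAATGGCACTGGCTAAGGAAGAGTGGGCACCA is CTTGAATCCCATATTGCTTCAGAGGAGGACTGTTGACTCTATTACCGTGACCGATTCCTTCTCACCCGTGGT (A↔T, G↔C). DNA strands are antiparallel, so the complementary strand runs 3'→5'; reversing gives the 5'→3' form.

5′-TGGTGCCCACTCTTCCTTAGCCAGTGCCATTATCTCAGTTGTCAGGAGGAGACTTCGTTATACCCTAAGTTC-3′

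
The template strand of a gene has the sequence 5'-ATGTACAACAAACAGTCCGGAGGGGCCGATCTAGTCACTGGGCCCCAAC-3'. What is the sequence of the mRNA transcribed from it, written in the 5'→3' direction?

5'-GUUGGGGCCCAGUGACUAGAUCGGCCCCUCCGGACUGUUUGUUGUACAU-3'

RNA polymerase reads the template 3'→5' and synthesizes mRNA 5'→3' by base-pairing (A→U, T→A, G↔C). The complement of the template is TACATGTTGTTTGTCAGGCCTCCCCGGCTAGATCAGTGACCCGGGGTTG; antiparallel, so 5'→3' the coding strand is GTTGGGGCCCAGTGACTAGATCGGCCCCTCCGGACTGTTTGTTGTACAT. Replace T with U for the mRNA.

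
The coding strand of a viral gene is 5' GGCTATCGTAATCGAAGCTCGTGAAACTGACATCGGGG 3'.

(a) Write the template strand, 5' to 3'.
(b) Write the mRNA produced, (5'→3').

(a) The template strand is the reverse complement of the coding strand: complement CCGATAGCATTAGCTTCGAGCACTTTGACTGTAGCCCC, then reverse.
(b) mRNA matches the coding strand with T→U.

(a) 5'-CCCCGATGTCAGTTTCACGAGCTTCGATTACGATAGCC-3'
(b) 5'-GGCUAUCGUAAUCGAAGCUCGUGAAACUGACAUCGGGG-3'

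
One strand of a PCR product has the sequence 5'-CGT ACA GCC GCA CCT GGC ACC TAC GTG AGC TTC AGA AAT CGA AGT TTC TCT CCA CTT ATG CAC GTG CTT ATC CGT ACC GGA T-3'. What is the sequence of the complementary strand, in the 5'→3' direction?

5'-ATCCGGTACGGATAAGCACGTGCATAAGTGGAGAGAAACTTCGATTTCTGAAGCTCACGTAGGTGCCAGGTGCGGCTGTACG-3'

The complement of CGTACAGCCGCACCTGGCACCTACGTGAGCTTCAGAAATCGAAGTTTCTCTCCACTTATGCACGTGCTTATCCGTACCGGAT is GCATGTCGGCGTGGACCGTGGATGCACTCGAAGTCTTTAGCTTCAAAGAGAGGTGAATACGTGCACGAATAGGCATGGCCTA (A↔T, G↔C). DNA strands are antiparallel, so the complementary strand runs 3'→5'; reversing gives the 5'→3' form.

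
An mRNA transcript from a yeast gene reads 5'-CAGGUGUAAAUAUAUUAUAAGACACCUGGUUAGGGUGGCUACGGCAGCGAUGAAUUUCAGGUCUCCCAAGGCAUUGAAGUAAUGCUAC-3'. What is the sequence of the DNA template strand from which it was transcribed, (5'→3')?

Replace U with T to get the coding DNA strand: CAGGTGTAAATATATTATAAGACACCTGGTTAGGGTGGCTACGGCAGCGATGAATTTCAGGTCTCCCAAGGCATTGAAGTAATGCTAC. The template strand is its reverse complement (complement GTCCACATTTATATAATATTCTGTGGACCAATCCCACCGATGCCGTCGCTACTTAAAGTCCAGAGGGTTCCGTAACTTCATTACGATG, then reverse).

5'-GTAGCATTACTTCAATGCCTTGGGAGACCTGAAATTCATCGCTGCCGTAGCCACCCTAACCAGGTGTCTTATAATATATTTACACCTG-3'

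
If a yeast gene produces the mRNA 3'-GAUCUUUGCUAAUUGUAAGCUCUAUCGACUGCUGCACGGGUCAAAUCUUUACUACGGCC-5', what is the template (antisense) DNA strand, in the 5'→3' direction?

5'-CTAGAAACGATTAACATTCGAGATAGCTGACGACGTGCCCAGTTTAGAAATGATGCCGG-3'

Written 5'→3' the mRNA is CCGGCAUCAUUUCUAAACUGGGCACGUCGUCAGCUAUCUCGAAUGUUAAUCGUUUCUAG, so the coding DNA strand is CCGGCATCATTTCTAAACTGGGCACGTCGTCAGCTATCTCGAATGTTAATCGTTTCTAG. The template is its reverse complement.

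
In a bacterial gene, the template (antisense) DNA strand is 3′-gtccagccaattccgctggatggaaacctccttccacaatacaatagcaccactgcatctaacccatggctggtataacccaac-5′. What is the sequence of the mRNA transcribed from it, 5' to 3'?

5'-CAGGUCGGUUAAGGCGACCUACCUUUGGAGGAAGGUGUUAUGUUAUCGUGGUGACGUAGAUUGGGUACCGACCAUAUUGGGUUG-3'

Reading the template 3'→5' as shown, RNA polymerase pairs each base (A→U, T→A, G↔C) to build mRNA 5'→3' directly.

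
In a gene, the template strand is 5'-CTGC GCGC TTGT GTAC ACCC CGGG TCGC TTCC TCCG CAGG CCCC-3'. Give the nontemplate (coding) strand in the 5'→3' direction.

5'-GGGGCCTGCGGAGGAAGCGACCCGGGGTGTACACAAGCGCGCAG-3'

The coding strand is complementary and antiparallel to the template: take the complement (A↔T, G↔C) and reverse.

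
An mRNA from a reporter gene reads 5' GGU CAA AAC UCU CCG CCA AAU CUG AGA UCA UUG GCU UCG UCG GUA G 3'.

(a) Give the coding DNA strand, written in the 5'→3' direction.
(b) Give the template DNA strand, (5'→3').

(a) The coding strand matches the mRNA with U→T.
(b) The template strand is the reverse complement of the coding strand.

(a) 5'-GGTCAAAACTCTCCGCCAAATCTGAGATCATTGGCTTCGTCGGTAG-3'
(b) 5'-CTACCGACGAAGCCAATGATCTCAGATTTGGCGGAGAGTTTTGACC-3'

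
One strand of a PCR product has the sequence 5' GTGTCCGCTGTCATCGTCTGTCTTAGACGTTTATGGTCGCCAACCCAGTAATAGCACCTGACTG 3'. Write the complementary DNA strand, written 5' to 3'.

5'-CAGTCAGGTGCTATTACTGGGTTGGCGACCATAAACGTCTAAGACAGACGATGACAGCGGACAC-3'

Pairing A↔T and G↔C gives CACAGGCGACAGTAGCAGACAGAATCTGCAAATACCAGCGGTTGGGTCATTATCGTGGACTGAC, running 3'→5'. Reverse for the 5'→3' convention.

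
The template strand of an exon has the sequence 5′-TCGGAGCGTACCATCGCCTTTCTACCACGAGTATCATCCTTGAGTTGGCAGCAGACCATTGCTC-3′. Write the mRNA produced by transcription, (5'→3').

RNA polymerase reads the template 3'→5' and synthesizes mRNA 5'→3' by base-pairing (A→U, T→A, G↔C). The complement of the template is AGCCTCGCATGGTAGCGGAAAGATGGTGCTCATAGTAGGAACTCAACCGTCGTCTGGTAACGAG; antiparallel, so 5'→3' the coding strand is GAGCAATGGTCTGCTGCCAACTCAAGGATGATACTCGTGGTAGAAAGGCGATGGTACGCTCCGA. Replace T with U for the mRNA.

5'-GAGCAAUGGUCUGCUGCCAACUCAAGGAUGAUACUCGUGGUAGAAAGGCGAUGGUACGCUCCGA-3'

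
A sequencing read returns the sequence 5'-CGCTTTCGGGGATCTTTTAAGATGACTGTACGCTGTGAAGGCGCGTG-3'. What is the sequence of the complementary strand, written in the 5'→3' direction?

5′-CACGCGCCTTCACAGCGTACAGTCATCTTAAAAGATCCCCGAAAGCG-3′

Pairing A↔T and G↔C gives GCGAAAGCCCCTAGAAAATTCTACTGACATGCGACACTTCCGCGCAC, running 3'→5'. Reverse for the 5'→3' convention.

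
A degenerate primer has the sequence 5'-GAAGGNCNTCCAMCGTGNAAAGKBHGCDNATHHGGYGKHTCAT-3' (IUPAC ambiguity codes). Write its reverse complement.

5'-ATGADMCRCCDDATNHGCDVMCTTTNCACGKTGGANGNCCTTC-3'

Standard pairs A↔T, G↔C; ambiguity codes pair Y↔R, M↔K, B↔V, D↔H, N↔N. Complement (CTTCCNGNAGGTKGCACNTTTCMVDCGHNTADDCCRCMDAGTA), then reverse for 5'→3'.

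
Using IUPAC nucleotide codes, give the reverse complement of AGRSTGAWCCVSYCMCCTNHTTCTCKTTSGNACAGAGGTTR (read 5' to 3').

5'-YAACCTCTGTNCSAAMGAGAADNAGGKGRSBGGWTCASYCT-3'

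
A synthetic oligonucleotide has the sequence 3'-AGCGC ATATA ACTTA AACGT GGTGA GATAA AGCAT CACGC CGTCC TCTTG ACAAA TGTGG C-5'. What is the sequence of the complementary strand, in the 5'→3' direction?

The strand is given 3'→5', so its complement runs 5'→3' in the same left-to-right order: pair each base A↔T, G↔C.

5'-TCGCGTATATTGAATTTGCACCACTCTATTTCGTAGTGCGGCAGGAGAACTGTTTACACCG-3'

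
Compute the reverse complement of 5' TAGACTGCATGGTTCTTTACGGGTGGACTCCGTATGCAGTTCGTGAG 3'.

Reading the sequence 3'→5' and pairing each base (A↔T, G↔C) gives the reverse complement directly.

5′-CTCACGAACTGCATACGGAGTCCACCCGTAAAGAACCATGCAGTCTA-3′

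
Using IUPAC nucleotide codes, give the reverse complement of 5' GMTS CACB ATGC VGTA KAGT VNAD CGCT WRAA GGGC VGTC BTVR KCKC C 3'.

5'-GGMGMYBAVGACBGCCCTTYWAGCGHTNBACTMTACBGCATVGTGSAKC-3'

Standard pairs A↔T, G↔C; ambiguity codes pair R↔Y, M↔K, W↔W, S↔S, B↔V, D↔H, N↔N. Complement (CKASGTGVTACGBCATMTCABNTHGCGAWYTTCCCGBCAGVABYMGMGG), then reverse for 5'→3'.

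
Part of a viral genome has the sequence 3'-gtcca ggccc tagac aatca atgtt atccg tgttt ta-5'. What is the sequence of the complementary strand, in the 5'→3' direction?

The strand is given 3'→5', so its complement runs 5'→3' in the same left-to-right order: pair each base A↔T, G↔C.

5'-CAGGTCCGGGATCTGTTAGTTACAATAGGCACAAAAT-3'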